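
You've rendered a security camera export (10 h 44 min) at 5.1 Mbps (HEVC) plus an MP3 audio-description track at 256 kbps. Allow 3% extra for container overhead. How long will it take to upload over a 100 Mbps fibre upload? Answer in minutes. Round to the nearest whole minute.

36 minutes

10 h 44 min = 644 min = 38640 s
Audio: 256 kbps = 0.256 Mbps.
Total bitrate: 5.356 Mbps.
File: 5.356 Mbps × 38640 s = 206955.8 Mb.
With 3% container overhead: ×1.03. → 213164.5 Mb.
At 100 Mbps: 213164.5 / 100 = 2131.6 s ≈ 35.5 minutes.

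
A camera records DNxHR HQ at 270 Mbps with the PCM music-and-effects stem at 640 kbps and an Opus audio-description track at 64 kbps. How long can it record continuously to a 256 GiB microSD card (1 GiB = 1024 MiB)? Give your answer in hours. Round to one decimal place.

2.3 hours

Audio total: 640 + 64 = 704 kbps = 0.704 Mbps.
Total bitrate: 270 + 0.704 = 270.704 Mbps.
Capacity: 256 GiB = 2,199,023 Mb.
Recording time: 2,199,023 / 270.704 = 8,123 s ≈ 2.26 hours.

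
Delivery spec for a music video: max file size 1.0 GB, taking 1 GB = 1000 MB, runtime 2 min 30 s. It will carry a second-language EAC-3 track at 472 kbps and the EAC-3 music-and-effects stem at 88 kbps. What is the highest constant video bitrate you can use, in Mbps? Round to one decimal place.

Budget: 1.0 GB = 8000.0 Mb.
2 min 30 s = 150 s
Total bitrate budget: 8000.0 Mb / 150 s = 53.333 Mbps.
Audio total: 472 + 88 = 560 kbps = 0.560 Mbps.
Video: 53.333 − 0.560 = 52.773 Mbps.

52.8 Mbps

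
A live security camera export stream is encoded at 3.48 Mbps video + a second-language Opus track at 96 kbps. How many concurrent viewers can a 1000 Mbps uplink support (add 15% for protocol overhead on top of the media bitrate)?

Audio: 96 kbps = 0.096 Mbps.
Per-viewer media rate: 3.576 Mbps.
On the wire with 15% overhead: 4.112 Mbps.
1000 Mbps = 1,000 Mbps; 1,000 / 4.112 = 243.17 → 243 viewers.

243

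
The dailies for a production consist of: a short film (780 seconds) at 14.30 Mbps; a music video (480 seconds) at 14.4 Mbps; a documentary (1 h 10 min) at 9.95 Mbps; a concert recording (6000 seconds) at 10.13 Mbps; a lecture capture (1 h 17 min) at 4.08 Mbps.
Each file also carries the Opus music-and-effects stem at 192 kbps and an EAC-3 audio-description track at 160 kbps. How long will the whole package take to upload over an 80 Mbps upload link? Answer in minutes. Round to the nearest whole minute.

30 minutes

Audio total: 192 + 160 = 352 kbps = 0.352 Mbps.
short film: 14.652 Mbps × 780 s = 11428.6 Mb
music video: 14.752 Mbps × 480 s = 7081.0 Mb
documentary: 10.302 Mbps × 4200 s = 43268.4 Mb
concert recording: 10.482 Mbps × 6000 s = 62892.0 Mb
lecture capture: 4.432 Mbps × 4620 s = 20475.8 Mb
Total: 145145.8 Mb = 18143.2 MB.
At 80 Mbps: 145145.8 / 80 = 1814 s ≈ 30.2 minutes.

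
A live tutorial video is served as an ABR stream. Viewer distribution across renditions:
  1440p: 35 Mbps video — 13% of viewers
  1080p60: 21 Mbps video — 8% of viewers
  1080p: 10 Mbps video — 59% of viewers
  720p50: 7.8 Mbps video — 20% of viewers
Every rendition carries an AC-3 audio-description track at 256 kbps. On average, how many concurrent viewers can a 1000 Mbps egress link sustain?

71

Audio: 256 kbps = 0.256 Mbps.
Average per-viewer bitrate: 0.13×35.256 + 0.08×21.256 + 0.59×10.256 + 0.20×8.056 = 13.946 Mbps.
1000 Mbps = 1,000 Mbps; 1,000 / 13.946 = 71.71 → 71.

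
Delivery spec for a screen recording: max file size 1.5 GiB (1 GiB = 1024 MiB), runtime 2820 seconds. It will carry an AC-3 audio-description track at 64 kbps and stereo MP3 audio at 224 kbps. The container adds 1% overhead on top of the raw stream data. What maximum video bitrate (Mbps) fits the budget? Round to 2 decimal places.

4.24 Mbps

Budget: 1.5 GiB = 12884.9 Mb.
Stream payload after overhead: 12884.9 / 1.01 = 12757.3 Mb.
Total bitrate budget: 12757.3 Mb / 2820 s = 4.524 Mbps.
Audio total: 64 + 224 = 288 kbps = 0.288 Mbps.
Video: 4.524 − 0.288 = 4.236 Mbps.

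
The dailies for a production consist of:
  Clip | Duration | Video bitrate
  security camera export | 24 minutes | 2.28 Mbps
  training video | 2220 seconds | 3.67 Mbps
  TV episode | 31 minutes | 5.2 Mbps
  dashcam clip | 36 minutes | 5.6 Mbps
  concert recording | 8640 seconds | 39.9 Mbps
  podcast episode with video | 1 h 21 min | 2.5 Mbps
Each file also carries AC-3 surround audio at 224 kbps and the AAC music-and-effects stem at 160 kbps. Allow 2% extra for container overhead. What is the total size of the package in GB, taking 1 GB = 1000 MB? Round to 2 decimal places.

Audio total: 224 + 160 = 384 kbps = 0.384 Mbps.
security camera export: 2.664 Mbps × 1440 s × 1.02 = 3912.9 Mb
training video: 4.054 Mbps × 2220 s × 1.02 = 9179.9 Mb
TV episode: 5.584 Mbps × 1860 s × 1.02 = 10594.0 Mb
dashcam clip: 5.984 Mbps × 2160 s × 1.02 = 13183.9 Mb
concert recording: 40.284 Mbps × 8640 s × 1.02 = 355014.8 Mb
podcast episode with video: 2.884 Mbps × 4860 s × 1.02 = 14296.6 Mb
Total: 406182.1 Mb = 50772.8 MB.
= 50.77 GB.

50.77 GB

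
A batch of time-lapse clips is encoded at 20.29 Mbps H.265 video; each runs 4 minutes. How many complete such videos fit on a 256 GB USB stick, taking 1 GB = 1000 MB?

4 min = 240 s
Per item: 20.290 Mbps × 240 s = 4,870 Mb = 608.7 MB.
Capacity: 256 GB = 2,048,000 Mb; 420.57 items → 420 complete.

420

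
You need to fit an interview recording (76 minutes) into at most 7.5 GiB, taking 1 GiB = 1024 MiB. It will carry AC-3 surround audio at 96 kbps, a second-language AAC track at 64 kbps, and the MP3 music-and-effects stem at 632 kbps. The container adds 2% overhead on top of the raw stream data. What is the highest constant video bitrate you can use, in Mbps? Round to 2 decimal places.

13.06 Mbps

Budget: 7.5 GiB = 64424.5 Mb.
Stream payload after overhead: 64424.5 / 1.02 = 63161.3 Mb.
76 min = 4560 s
Total bitrate budget: 63161.3 Mb / 4560 s = 13.851 Mbps.
Audio total: 96 + 64 + 632 = 792 kbps = 0.792 Mbps.
Video: 13.851 − 0.792 = 13.059 Mbps.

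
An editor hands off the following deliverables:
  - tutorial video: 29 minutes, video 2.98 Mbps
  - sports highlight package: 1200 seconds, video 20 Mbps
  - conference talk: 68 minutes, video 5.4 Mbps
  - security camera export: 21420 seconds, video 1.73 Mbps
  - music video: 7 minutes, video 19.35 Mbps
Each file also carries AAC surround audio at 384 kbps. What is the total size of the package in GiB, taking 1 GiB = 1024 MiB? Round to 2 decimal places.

Audio: 384 kbps = 0.384 Mbps.
tutorial video: 3.364 Mbps × 1740 s = 5853.4 Mb
sports highlight package: 20.384 Mbps × 1200 s = 24460.8 Mb
conference talk: 5.784 Mbps × 4080 s = 23598.7 Mb
security camera export: 2.114 Mbps × 21420 s = 45281.9 Mb
music video: 19.734 Mbps × 420 s = 8288.3 Mb
Total: 107483.0 Mb = 13435.4 MB.
= 12.51 GiB.

12.51 GiB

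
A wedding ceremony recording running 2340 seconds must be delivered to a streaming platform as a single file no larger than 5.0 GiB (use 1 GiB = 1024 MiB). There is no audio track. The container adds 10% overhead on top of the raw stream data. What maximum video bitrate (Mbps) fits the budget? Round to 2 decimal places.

16.69 Mbps

Budget: 5.0 GiB = 42949.7 Mb.
Stream payload after overhead: 42949.7 / 1.10 = 39045.2 Mb.
Total bitrate budget: 39045.2 Mb / 2340 s = 16.686 Mbps.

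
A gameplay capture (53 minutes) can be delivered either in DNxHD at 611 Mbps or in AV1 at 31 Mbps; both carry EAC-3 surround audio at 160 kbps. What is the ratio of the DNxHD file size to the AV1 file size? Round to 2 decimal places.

53 min = 3180 s
Audio: 160 kbps = 0.160 Mbps.
DNxHD: 611.160 Mbps × 3180 s = 1943488.8 Mb = 242.936 GB.
AV1: 31.160 Mbps × 3180 s = 99088.8 Mb = 12.386 GB.
Ratio: 242.936 / 12.386 = 19.614.

19.61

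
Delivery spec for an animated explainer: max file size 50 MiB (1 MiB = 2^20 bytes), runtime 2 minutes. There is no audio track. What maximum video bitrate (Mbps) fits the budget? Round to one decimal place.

3.5 Mbps

Budget: 50 MiB = 419.4 Mb.
2 min = 120 s
Total bitrate budget: 419.4 Mb / 120 s = 3.495 Mbps.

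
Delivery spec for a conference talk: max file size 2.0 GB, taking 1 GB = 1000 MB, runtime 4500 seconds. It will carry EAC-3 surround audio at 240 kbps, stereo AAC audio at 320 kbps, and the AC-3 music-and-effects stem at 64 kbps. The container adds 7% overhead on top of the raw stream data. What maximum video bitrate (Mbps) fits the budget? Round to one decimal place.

Budget: 2.0 GB = 16000.0 Mb.
Stream payload after overhead: 16000.0 / 1.07 = 14953.3 Mb.
Total bitrate budget: 14953.3 Mb / 4500 s = 3.323 Mbps.
Audio total: 240 + 320 + 64 = 624 kbps = 0.624 Mbps.
Video: 3.323 − 0.624 = 2.699 Mbps.

2.7 Mbps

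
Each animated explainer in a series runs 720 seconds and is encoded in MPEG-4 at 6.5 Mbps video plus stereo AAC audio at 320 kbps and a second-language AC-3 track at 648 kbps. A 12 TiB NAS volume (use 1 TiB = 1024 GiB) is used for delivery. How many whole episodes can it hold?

19630

Audio total: 320 + 648 = 968 kbps = 0.968 Mbps.
Total bitrate: 7.468 Mbps.
Per item: 7.468 Mbps × 720 s = 5,377 Mb = 672.1 MB.
Capacity: 12 TiB = 105,553,116 Mb; 19630.63 items → 19630 complete.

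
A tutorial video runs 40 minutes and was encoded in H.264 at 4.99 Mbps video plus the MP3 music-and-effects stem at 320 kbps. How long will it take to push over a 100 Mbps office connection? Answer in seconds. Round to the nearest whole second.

40 min = 2400 s
Audio: 320 kbps = 0.320 Mbps.
Total bitrate: 5.310 Mbps.
File: 5.310 Mbps × 2400 s = 12744.0 Mb.
At 100 Mbps: 12744.0 / 100 = 127.4 s ≈ 127 seconds.

127 seconds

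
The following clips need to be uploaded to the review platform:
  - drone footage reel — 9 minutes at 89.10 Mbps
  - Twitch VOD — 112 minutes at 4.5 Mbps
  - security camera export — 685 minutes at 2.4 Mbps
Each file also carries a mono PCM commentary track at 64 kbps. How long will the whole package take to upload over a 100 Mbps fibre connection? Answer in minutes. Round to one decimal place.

30.0 minutes

Audio: 64 kbps = 0.064 Mbps.
drone footage reel: 89.164 Mbps × 540 s = 48148.6 Mb
Twitch VOD: 4.564 Mbps × 6720 s = 30670.1 Mb
security camera export: 2.464 Mbps × 41100 s = 101270.4 Mb
Total: 180089.0 Mb = 22511.1 MB.
At 100 Mbps: 180089.0 / 100 = 1801 s ≈ 30 minutes.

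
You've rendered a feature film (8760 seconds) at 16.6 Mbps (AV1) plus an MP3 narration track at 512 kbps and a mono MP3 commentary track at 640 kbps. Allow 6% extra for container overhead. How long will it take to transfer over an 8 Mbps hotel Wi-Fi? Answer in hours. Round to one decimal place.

Audio total: 512 + 640 = 1152 kbps = 1.152 Mbps.
Total bitrate: 17.752 Mbps.
File: 17.752 Mbps × 8760 s = 155507.5 Mb.
With 6% container overhead: ×1.06. → 164838.0 Mb.
At 8 Mbps: 164838.0 / 8 = 20604.7 s ≈ 5.72 hours.

5.7 hours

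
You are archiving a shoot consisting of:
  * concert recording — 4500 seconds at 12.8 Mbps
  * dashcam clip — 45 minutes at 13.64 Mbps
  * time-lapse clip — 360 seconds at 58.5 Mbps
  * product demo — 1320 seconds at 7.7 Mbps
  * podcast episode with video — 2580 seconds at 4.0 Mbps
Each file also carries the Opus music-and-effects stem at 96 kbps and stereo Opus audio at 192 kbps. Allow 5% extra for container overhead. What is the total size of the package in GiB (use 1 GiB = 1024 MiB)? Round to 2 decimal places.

17.02 GiB

Audio total: 96 + 192 = 288 kbps = 0.288 Mbps.
concert recording: 13.088 Mbps × 4500 s × 1.05 = 61840.8 Mb
dashcam clip: 13.928 Mbps × 2700 s × 1.05 = 39485.9 Mb
time-lapse clip: 58.788 Mbps × 360 s × 1.05 = 22221.9 Mb
product demo: 7.988 Mbps × 1320 s × 1.05 = 11071.4 Mb
podcast episode with video: 4.288 Mbps × 2580 s × 1.05 = 11616.2 Mb
Total: 146236.1 Mb = 18279.5 MB.
= 17.02 GiB.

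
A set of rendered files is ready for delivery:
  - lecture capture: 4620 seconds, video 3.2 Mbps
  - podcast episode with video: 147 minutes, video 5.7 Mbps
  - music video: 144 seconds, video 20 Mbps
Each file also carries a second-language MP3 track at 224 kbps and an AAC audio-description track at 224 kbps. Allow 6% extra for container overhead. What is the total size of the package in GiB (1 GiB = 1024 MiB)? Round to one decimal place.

9.1 GiB

Audio total: 224 + 224 = 448 kbps = 0.448 Mbps.
lecture capture: 3.648 Mbps × 4620 s × 1.06 = 17865.0 Mb
podcast episode with video: 6.148 Mbps × 8820 s × 1.06 = 57478.9 Mb
music video: 20.448 Mbps × 144 s × 1.06 = 3121.2 Mb
Total: 78465.0 Mb = 9808.1 MB.
= 9.135 GiB.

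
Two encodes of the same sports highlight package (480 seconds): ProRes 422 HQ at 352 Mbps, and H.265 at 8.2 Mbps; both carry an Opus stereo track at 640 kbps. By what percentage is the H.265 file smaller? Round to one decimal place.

Audio: 640 kbps = 0.640 Mbps.
ProRes 422 HQ: 352.640 Mbps × 480 s = 169267.2 Mb = 19.705 GiB.
H.265: 8.840 Mbps × 480 s = 4243.2 Mb = 0.494 GiB.
Reduction: (1 − 0.494/19.705) × 100 = 97.49%.

97.5%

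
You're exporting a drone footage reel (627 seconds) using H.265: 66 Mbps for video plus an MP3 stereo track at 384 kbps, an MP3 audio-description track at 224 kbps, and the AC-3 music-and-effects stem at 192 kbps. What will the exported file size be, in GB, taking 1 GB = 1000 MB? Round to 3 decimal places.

Audio total: 384 + 224 + 192 = 800 kbps = 0.800 Mbps.
Total bitrate: 66 + 0.800 = 66.800 Mbps.
Stream data: 66.800 Mbps × 627 s = 41883.6 Mb.
41,884 Mb ÷ 8 = 5,235 MB → 5.235 GB.

5.235 GB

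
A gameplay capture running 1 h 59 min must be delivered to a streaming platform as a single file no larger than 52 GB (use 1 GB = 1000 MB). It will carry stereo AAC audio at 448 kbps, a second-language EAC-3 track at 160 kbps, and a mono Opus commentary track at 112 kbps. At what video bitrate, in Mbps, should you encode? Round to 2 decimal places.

57.54 Mbps

Budget: 52 GB = 416000.0 Mb.
1 h 59 min = 119 min = 7140 s
Total bitrate budget: 416000.0 Mb / 7140 s = 58.263 Mbps.
Audio total: 448 + 160 + 112 = 720 kbps = 0.720 Mbps.
Video: 58.263 − 0.720 = 57.543 Mbps.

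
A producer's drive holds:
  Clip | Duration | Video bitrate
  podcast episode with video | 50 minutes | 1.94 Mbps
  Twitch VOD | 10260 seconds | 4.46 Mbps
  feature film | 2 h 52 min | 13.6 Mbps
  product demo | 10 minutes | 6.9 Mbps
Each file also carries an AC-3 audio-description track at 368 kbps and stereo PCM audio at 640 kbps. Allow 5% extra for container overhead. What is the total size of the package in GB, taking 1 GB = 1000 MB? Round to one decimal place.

28.9 GB

Audio total: 368 + 640 = 1008 kbps = 1.008 Mbps.
podcast episode with video: 2.948 Mbps × 3000 s × 1.05 = 9286.2 Mb
Twitch VOD: 5.468 Mbps × 10260 s × 1.05 = 58906.8 Mb
feature film: 14.608 Mbps × 10320 s × 1.05 = 158292.3 Mb
product demo: 7.908 Mbps × 600 s × 1.05 = 4982.0 Mb
Total: 231467.3 Mb = 28933.4 MB.
= 28.93 GB.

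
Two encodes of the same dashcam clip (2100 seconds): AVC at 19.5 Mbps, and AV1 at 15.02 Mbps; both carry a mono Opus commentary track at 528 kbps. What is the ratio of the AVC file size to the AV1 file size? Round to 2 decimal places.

1.29

Audio: 528 kbps = 0.528 Mbps.
AVC: 20.028 Mbps × 2100 s = 42058.8 Mb = 5.257 GB.
AV1: 15.548 Mbps × 2100 s = 32650.8 Mb = 4.081 GB.
Ratio: 5.257 / 4.081 = 1.288.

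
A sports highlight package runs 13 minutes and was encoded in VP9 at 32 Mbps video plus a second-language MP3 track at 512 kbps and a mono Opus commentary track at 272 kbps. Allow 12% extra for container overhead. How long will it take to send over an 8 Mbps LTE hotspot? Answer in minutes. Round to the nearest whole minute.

13 min = 780 s
Audio total: 512 + 272 = 784 kbps = 0.784 Mbps.
Total bitrate: 32.784 Mbps.
File: 32.784 Mbps × 780 s = 25571.5 Mb.
With 12% container overhead: ×1.12. → 28640.1 Mb.
At 8 Mbps: 28640.1 / 8 = 3580.0 s ≈ 59.7 minutes.

60 minutes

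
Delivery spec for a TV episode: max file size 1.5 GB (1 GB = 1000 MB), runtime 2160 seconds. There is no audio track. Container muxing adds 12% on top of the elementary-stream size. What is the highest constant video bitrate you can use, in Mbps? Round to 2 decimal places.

Budget: 1.5 GB = 12000.0 Mb.
Stream payload after overhead: 12000.0 / 1.12 = 10714.3 Mb.
Total bitrate budget: 10714.3 Mb / 2160 s = 4.960 Mbps.

4.96 Mbps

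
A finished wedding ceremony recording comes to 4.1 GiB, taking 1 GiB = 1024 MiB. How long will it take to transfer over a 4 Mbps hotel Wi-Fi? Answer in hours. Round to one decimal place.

2.4 hours

File: 4.1 GiB = 35218.7 Mb.
At 4 Mbps: 35218.7 / 4 = 8804.7 s ≈ 2.45 hours.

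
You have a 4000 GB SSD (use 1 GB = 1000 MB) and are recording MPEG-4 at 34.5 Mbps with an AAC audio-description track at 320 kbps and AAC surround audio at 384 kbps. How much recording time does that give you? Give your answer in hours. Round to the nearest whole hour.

Audio total: 320 + 384 = 704 kbps = 0.704 Mbps.
Total bitrate: 34.5 + 0.704 = 35.204 Mbps.
Capacity: 4000 GB = 32,000,000 Mb.
Recording time: 32,000,000 / 35.204 = 908,988 s ≈ 252 hours.

252 hours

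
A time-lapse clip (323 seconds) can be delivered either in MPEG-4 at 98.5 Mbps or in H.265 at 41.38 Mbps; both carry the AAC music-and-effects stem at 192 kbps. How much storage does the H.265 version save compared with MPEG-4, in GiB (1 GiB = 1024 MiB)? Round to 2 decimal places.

Audio: 192 kbps = 0.192 Mbps.
MPEG-4: 98.692 Mbps × 323 s = 31877.5 Mb = 3.711 GiB.
H.265: 41.572 Mbps × 323 s = 13427.8 Mb = 1.563 GiB.
Saving: 3.711 − 1.563 = 2.148 GiB.

2.15 GiB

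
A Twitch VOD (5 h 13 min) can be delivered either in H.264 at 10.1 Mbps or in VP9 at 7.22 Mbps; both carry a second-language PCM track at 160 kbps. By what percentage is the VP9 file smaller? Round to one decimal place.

5 h 13 min = 313 min = 18780 s
Audio: 160 kbps = 0.160 Mbps.
H.264: 10.260 Mbps × 18780 s = 192682.8 Mb = 24.085 GB.
VP9: 7.380 Mbps × 18780 s = 138596.4 Mb = 17.325 GB.
Reduction: (1 − 17.325/24.085) × 100 = 28.07%.

28.1%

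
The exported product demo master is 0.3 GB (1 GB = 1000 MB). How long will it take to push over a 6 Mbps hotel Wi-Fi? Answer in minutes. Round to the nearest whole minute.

7 minutes

File: 0.3 GB = 2400.0 Mb.
At 6 Mbps: 2400.0 / 6 = 400.0 s ≈ 6.67 minutes.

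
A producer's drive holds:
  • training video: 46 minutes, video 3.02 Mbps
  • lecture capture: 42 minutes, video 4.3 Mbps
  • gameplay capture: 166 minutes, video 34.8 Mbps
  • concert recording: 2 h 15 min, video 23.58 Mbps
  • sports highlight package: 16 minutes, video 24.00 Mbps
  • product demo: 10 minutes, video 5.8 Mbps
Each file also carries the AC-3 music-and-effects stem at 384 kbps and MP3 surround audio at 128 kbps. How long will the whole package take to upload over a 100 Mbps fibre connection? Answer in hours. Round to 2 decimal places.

1.66 hours

Audio total: 384 + 128 = 512 kbps = 0.512 Mbps.
training video: 3.532 Mbps × 2760 s = 9748.3 Mb
lecture capture: 4.812 Mbps × 2520 s = 12126.2 Mb
gameplay capture: 35.312 Mbps × 9960 s = 351707.5 Mb
concert recording: 24.092 Mbps × 8100 s = 195145.2 Mb
sports highlight package: 24.512 Mbps × 960 s = 23531.5 Mb
product demo: 6.312 Mbps × 600 s = 3787.2 Mb
Total: 596046.0 Mb = 74505.8 MB.
At 100 Mbps: 596046.0 / 100 = 5960 s ≈ 1.66 hours.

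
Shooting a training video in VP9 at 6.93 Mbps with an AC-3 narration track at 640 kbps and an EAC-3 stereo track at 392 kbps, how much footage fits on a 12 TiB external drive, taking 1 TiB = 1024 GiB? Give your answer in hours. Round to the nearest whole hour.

Audio total: 640 + 392 = 1032 kbps = 1.032 Mbps.
Total bitrate: 6.93 + 1.032 = 7.962 Mbps.
Capacity: 12 TiB = 105,553,116 Mb.
Recording time: 105,553,116 / 7.962 = 13,257,111 s ≈ 3,683 hours.

3683 hours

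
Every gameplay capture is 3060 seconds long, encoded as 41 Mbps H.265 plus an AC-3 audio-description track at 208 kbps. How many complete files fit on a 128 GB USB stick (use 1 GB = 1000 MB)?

8

Audio: 208 kbps = 0.208 Mbps.
Total bitrate: 41.208 Mbps.
Per item: 41.208 Mbps × 3060 s = 126,096 Mb = 15,762 MB.
Capacity: 128 GB = 1,024,000 Mb; 8.12 items → 8 complete.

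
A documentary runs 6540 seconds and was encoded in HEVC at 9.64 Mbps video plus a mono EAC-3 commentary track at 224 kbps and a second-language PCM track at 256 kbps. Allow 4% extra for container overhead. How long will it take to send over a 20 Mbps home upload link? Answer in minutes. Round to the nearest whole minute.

Audio total: 224 + 256 = 480 kbps = 0.480 Mbps.
Total bitrate: 10.120 Mbps.
File: 10.120 Mbps × 6540 s = 66184.8 Mb.
With 4% container overhead: ×1.04. → 68832.2 Mb.
At 20 Mbps: 68832.2 / 20 = 3441.6 s ≈ 57.4 minutes.

57 minutes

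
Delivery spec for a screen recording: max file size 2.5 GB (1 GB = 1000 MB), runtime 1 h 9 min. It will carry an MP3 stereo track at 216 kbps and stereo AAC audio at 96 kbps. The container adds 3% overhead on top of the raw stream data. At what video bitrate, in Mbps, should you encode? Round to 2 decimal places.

4.38 Mbps

Budget: 2.5 GB = 20000.0 Mb.
Stream payload after overhead: 20000.0 / 1.03 = 19417.5 Mb.
1 h 9 min = 69 min = 4140 s
Total bitrate budget: 19417.5 Mb / 4140 s = 4.690 Mbps.
Audio total: 216 + 96 = 312 kbps = 0.312 Mbps.
Video: 4.690 − 0.312 = 4.378 Mbps.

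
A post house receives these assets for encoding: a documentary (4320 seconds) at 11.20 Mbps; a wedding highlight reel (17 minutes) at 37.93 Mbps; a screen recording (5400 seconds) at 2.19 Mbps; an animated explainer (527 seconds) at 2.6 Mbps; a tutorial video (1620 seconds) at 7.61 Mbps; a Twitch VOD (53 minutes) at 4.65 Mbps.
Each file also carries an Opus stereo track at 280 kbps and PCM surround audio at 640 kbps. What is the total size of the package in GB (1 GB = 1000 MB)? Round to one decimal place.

Audio total: 280 + 640 = 920 kbps = 0.920 Mbps.
documentary: 12.120 Mbps × 4320 s = 52358.4 Mb
wedding highlight reel: 38.850 Mbps × 1020 s = 39627.0 Mb
screen recording: 3.110 Mbps × 5400 s = 16794.0 Mb
animated explainer: 3.520 Mbps × 527 s = 1855.0 Mb
tutorial video: 8.530 Mbps × 1620 s = 13818.6 Mb
Twitch VOD: 5.570 Mbps × 3180 s = 17712.6 Mb
Total: 142165.6 Mb = 17770.7 MB.
= 17.77 GB.

17.8 GB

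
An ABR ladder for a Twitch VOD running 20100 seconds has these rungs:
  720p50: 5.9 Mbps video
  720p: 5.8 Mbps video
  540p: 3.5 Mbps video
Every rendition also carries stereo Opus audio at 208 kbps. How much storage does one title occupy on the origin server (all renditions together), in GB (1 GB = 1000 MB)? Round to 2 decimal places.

39.76 GB

Audio: 208 kbps = 0.208 Mbps.
Sum of rendition bitrates: (5.9+0.208) + (5.8+0.208) + (3.5+0.208) = 15.824 Mbps.
× 20100 s = 318,062 Mb = 39,758 MB = 39.76 GB.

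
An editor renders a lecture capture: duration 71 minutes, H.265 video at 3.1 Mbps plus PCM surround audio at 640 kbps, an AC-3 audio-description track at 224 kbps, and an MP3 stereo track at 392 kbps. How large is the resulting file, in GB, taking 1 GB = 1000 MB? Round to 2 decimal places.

2.32 GB

71 min = 4260 s
Audio total: 640 + 224 + 392 = 1256 kbps = 1.256 Mbps.
Total bitrate: 3.1 + 1.256 = 4.356 Mbps.
Stream data: 4.356 Mbps × 4260 s = 18556.6 Mb.
18,557 Mb ÷ 8 = 2,320 MB → 2.320 GB.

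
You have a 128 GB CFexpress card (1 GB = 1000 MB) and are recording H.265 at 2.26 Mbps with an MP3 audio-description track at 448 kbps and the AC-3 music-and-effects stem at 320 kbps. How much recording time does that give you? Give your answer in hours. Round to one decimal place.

93.9 hours

Audio total: 448 + 320 = 768 kbps = 0.768 Mbps.
Total bitrate: 2.26 + 0.768 = 3.028 Mbps.
Capacity: 128 GB = 1,024,000 Mb.
Recording time: 1,024,000 / 3.028 = 338,177 s ≈ 93.9 hours.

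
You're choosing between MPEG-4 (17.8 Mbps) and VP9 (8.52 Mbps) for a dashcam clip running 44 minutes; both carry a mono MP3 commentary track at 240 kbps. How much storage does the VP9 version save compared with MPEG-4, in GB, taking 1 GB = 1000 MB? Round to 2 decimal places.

44 min = 2640 s
Audio: 240 kbps = 0.240 Mbps.
MPEG-4: 18.040 Mbps × 2640 s = 47625.6 Mb = 5.953 GB.
VP9: 8.760 Mbps × 2640 s = 23126.4 Mb = 2.891 GB.
Saving: 5.953 − 2.891 = 3.062 GB.

3.06 GB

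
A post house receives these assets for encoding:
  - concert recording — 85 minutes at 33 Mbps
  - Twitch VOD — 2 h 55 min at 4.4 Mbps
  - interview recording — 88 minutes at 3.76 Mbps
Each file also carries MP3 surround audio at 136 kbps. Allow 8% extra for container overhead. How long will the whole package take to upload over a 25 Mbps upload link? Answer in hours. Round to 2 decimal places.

2.85 hours

Audio: 136 kbps = 0.136 Mbps.
concert recording: 33.136 Mbps × 5100 s × 1.08 = 182513.1 Mb
Twitch VOD: 4.536 Mbps × 10500 s × 1.08 = 51438.2 Mb
interview recording: 3.896 Mbps × 5280 s × 1.08 = 22216.6 Mb
Total: 256167.9 Mb = 32021.0 MB.
At 25 Mbps: 256167.9 / 25 = 10247 s ≈ 2.85 hours.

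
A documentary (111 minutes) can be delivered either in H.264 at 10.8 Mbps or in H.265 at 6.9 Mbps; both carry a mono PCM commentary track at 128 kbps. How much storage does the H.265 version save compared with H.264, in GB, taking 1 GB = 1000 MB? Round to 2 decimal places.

111 min = 6660 s
Audio: 128 kbps = 0.128 Mbps.
H.264: 10.928 Mbps × 6660 s = 72780.5 Mb = 9.098 GB.
H.265: 7.028 Mbps × 6660 s = 46806.5 Mb = 5.851 GB.
Saving: 9.098 − 5.851 = 3.247 GB.

3.25 GB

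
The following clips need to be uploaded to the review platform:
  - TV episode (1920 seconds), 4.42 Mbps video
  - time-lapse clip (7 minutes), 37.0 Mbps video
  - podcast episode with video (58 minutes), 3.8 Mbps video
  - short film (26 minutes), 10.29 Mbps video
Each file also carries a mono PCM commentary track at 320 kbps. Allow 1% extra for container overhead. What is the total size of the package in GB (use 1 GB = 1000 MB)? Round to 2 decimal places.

7.03 GB

Audio: 320 kbps = 0.320 Mbps.
TV episode: 4.740 Mbps × 1920 s × 1.01 = 9191.8 Mb
time-lapse clip: 37.320 Mbps × 420 s × 1.01 = 15831.1 Mb
podcast episode with video: 4.120 Mbps × 3480 s × 1.01 = 14481.0 Mb
short film: 10.610 Mbps × 1560 s × 1.01 = 16717.1 Mb
Total: 56221.0 Mb = 7027.6 MB.
= 7.028 GB.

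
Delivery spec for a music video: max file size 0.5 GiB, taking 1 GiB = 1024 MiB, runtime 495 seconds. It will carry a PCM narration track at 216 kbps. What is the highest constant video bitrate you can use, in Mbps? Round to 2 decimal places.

Budget: 0.5 GiB = 4295.0 Mb.
Total bitrate budget: 4295.0 Mb / 495 s = 8.677 Mbps.
Audio: 216 kbps = 0.216 Mbps.
Video: 8.677 − 0.216 = 8.461 Mbps.

8.46 Mbps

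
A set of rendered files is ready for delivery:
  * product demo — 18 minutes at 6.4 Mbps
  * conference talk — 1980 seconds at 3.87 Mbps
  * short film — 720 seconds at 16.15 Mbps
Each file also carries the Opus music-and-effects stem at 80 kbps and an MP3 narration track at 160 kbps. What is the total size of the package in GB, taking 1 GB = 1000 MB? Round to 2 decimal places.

Audio total: 80 + 160 = 240 kbps = 0.240 Mbps.
product demo: 6.640 Mbps × 1080 s = 7171.2 Mb
conference talk: 4.110 Mbps × 1980 s = 8137.8 Mb
short film: 16.390 Mbps × 720 s = 11800.8 Mb
Total: 27109.8 Mb = 3388.7 MB.
= 3.389 GB.

3.39 GB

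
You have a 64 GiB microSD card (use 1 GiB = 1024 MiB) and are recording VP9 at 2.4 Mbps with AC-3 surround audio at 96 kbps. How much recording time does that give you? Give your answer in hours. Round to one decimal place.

61.2 hours

Audio: 96 kbps = 0.096 Mbps.
Total bitrate: 2.4 + 0.096 = 2.496 Mbps.
Capacity: 64 GiB = 549,756 Mb.
Recording time: 549,756 / 2.496 = 220,255 s ≈ 61.2 hours.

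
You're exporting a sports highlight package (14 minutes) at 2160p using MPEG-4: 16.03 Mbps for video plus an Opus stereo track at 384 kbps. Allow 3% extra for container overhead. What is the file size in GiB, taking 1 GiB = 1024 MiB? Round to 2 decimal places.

14 min = 840 s
Audio: 384 kbps = 0.384 Mbps.
Total bitrate: 16.03 + 0.384 = 16.414 Mbps.
Stream data: 16.414 Mbps × 840 s = 13787.8 Mb.
With 3% container overhead: ×1.03.
14,201 Mb = 1,775,174,100 bytes ÷ 1,073,741,824 = 1.653 GiB.

1.65 GiB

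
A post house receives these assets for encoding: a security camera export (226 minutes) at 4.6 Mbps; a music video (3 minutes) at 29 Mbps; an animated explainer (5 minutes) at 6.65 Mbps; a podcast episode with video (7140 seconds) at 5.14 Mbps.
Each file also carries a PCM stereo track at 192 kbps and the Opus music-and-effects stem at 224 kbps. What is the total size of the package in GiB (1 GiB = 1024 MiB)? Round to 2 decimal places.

13.40 GiB

Audio total: 192 + 224 = 416 kbps = 0.416 Mbps.
security camera export: 5.016 Mbps × 13560 s = 68017.0 Mb
music video: 29.416 Mbps × 180 s = 5294.9 Mb
animated explainer: 7.066 Mbps × 300 s = 2119.8 Mb
podcast episode with video: 5.556 Mbps × 7140 s = 39669.8 Mb
Total: 115101.5 Mb = 14387.7 MB.
= 13.40 GiB.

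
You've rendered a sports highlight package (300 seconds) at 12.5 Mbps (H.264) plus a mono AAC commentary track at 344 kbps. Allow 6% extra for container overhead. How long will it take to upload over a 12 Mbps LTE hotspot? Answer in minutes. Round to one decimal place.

5.7 minutes

Audio: 344 kbps = 0.344 Mbps.
Total bitrate: 12.844 Mbps.
File: 12.844 Mbps × 300 s = 3853.2 Mb.
With 6% container overhead: ×1.06. → 4084.4 Mb.
At 12 Mbps: 4084.4 / 12 = 340.4 s ≈ 5.67 minutes.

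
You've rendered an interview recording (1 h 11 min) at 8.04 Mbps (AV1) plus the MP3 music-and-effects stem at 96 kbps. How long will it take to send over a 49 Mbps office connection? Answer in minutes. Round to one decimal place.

11.8 minutes

1 h 11 min = 71 min = 4260 s
Audio: 96 kbps = 0.096 Mbps.
Total bitrate: 8.136 Mbps.
File: 8.136 Mbps × 4260 s = 34659.4 Mb.
At 49 Mbps: 34659.4 / 49 = 707.3 s ≈ 11.8 minutes.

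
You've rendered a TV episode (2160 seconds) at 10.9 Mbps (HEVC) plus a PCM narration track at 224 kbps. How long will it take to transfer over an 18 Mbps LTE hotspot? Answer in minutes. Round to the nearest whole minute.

Audio: 224 kbps = 0.224 Mbps.
Total bitrate: 11.124 Mbps.
File: 11.124 Mbps × 2160 s = 24027.8 Mb.
At 18 Mbps: 24027.8 / 18 = 1334.9 s ≈ 22.2 minutes.

22 minutes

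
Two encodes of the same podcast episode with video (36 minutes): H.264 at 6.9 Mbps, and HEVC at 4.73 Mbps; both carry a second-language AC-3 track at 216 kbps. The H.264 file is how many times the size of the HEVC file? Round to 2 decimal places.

36 min = 2160 s
Audio: 216 kbps = 0.216 Mbps.
H.264: 7.116 Mbps × 2160 s = 15370.6 Mb = 1.921 GB.
HEVC: 4.946 Mbps × 2160 s = 10683.4 Mb = 1.335 GB.
Ratio: 1.921 / 1.335 = 1.439.

1.44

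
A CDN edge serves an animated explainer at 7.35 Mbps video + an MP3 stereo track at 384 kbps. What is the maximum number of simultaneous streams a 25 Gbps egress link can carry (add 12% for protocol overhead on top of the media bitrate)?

Audio: 384 kbps = 0.384 Mbps.
Per-viewer media rate: 7.734 Mbps.
On the wire with 12% overhead: 8.662 Mbps.
25 Gbps = 25,000 Mbps; 25,000 / 8.662 = 2886.14 → 2886 viewers.

2886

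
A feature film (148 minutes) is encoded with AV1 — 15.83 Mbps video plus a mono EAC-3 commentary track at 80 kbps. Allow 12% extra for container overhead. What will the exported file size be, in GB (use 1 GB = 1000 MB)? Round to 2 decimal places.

148 min = 8880 s
Audio: 80 kbps = 0.080 Mbps.
Total bitrate: 15.83 + 0.080 = 15.910 Mbps.
Stream data: 15.910 Mbps × 8880 s = 141280.8 Mb.
With 12% container overhead: ×1.12.
158,234 Mb ÷ 8 = 19,779 MB → 19.78 GB.

19.78 GB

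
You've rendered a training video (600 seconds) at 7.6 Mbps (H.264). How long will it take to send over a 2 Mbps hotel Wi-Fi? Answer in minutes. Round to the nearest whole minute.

File: 7.600 Mbps × 600 s = 4560.0 Mb.
At 2 Mbps: 4560.0 / 2 = 2280.0 s ≈ 38 minutes.

38 minutes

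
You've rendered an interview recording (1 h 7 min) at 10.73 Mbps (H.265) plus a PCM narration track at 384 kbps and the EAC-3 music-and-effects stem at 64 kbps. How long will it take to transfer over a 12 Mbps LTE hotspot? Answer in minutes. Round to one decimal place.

62.4 minutes

1 h 7 min = 67 min = 4020 s
Audio total: 384 + 64 = 448 kbps = 0.448 Mbps.
Total bitrate: 11.178 Mbps.
File: 11.178 Mbps × 4020 s = 44935.6 Mb.
At 12 Mbps: 44935.6 / 12 = 3744.6 s ≈ 62.4 minutes.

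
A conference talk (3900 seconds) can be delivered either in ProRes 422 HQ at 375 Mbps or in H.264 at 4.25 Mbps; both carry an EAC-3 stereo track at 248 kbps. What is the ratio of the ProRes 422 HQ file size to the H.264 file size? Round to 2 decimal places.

Audio: 248 kbps = 0.248 Mbps.
ProRes 422 HQ: 375.248 Mbps × 3900 s = 1463467.2 Mb = 170.370 GiB.
H.264: 4.498 Mbps × 3900 s = 17542.2 Mb = 2.042 GiB.
Ratio: 170.370 / 2.042 = 83.426.

83.43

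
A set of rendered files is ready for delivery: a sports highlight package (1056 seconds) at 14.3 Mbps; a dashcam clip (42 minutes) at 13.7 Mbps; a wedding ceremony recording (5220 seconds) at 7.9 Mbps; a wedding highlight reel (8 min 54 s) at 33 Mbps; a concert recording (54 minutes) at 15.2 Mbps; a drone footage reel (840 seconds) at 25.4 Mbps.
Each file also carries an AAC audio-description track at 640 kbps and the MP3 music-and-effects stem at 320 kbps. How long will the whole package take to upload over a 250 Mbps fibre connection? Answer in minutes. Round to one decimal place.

12.8 minutes

Audio total: 640 + 320 = 960 kbps = 0.960 Mbps.
sports highlight package: 15.260 Mbps × 1056 s = 16114.6 Mb
dashcam clip: 14.660 Mbps × 2520 s = 36943.2 Mb
wedding ceremony recording: 8.860 Mbps × 5220 s = 46249.2 Mb
wedding highlight reel: 33.960 Mbps × 534 s = 18134.6 Mb
concert recording: 16.160 Mbps × 3240 s = 52358.4 Mb
drone footage reel: 26.360 Mbps × 840 s = 22142.4 Mb
Total: 191942.4 Mb = 23992.8 MB.
At 250 Mbps: 191942.4 / 250 = 768 s ≈ 12.8 minutes.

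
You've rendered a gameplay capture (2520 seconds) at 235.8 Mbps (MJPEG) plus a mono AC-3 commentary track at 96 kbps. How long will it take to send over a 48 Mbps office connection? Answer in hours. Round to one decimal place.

Audio: 96 kbps = 0.096 Mbps.
Total bitrate: 235.896 Mbps.
File: 235.896 Mbps × 2520 s = 594457.9 Mb.
At 48 Mbps: 594457.9 / 48 = 12384.5 s ≈ 3.44 hours.

3.4 hours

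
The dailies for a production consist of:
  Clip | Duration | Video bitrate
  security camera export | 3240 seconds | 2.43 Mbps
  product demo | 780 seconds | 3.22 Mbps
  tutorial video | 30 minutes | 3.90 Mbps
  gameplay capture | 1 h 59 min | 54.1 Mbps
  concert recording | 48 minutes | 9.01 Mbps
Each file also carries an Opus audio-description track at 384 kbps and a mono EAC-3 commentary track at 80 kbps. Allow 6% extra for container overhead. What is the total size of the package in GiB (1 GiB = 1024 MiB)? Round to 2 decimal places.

Audio total: 384 + 80 = 464 kbps = 0.464 Mbps.
security camera export: 2.894 Mbps × 3240 s × 1.06 = 9939.2 Mb
product demo: 3.684 Mbps × 780 s × 1.06 = 3045.9 Mb
tutorial video: 4.364 Mbps × 1800 s × 1.06 = 8326.5 Mb
gameplay capture: 54.564 Mbps × 7140 s × 1.06 = 412962.2 Mb
concert recording: 9.474 Mbps × 2880 s × 1.06 = 28922.2 Mb
Total: 463196.0 Mb = 57899.5 MB.
= 53.92 GiB.

53.92 GiB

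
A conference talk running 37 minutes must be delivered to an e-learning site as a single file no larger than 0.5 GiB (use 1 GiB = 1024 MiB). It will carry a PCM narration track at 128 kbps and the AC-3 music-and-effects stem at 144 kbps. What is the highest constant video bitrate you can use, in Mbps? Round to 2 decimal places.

1.66 Mbps

Budget: 0.5 GiB = 4295.0 Mb.
37 min = 2220 s
Total bitrate budget: 4295.0 Mb / 2220 s = 1.935 Mbps.
Audio total: 128 + 144 = 272 kbps = 0.272 Mbps.
Video: 1.935 − 0.272 = 1.663 Mbps.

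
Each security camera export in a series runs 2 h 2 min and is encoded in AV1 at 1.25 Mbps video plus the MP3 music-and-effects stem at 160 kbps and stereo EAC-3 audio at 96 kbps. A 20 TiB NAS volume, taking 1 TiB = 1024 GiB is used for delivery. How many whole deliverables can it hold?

2 h 2 min = 122 min = 7320 s
Audio total: 160 + 96 = 256 kbps = 0.256 Mbps.
Total bitrate: 1.506 Mbps.
Per item: 1.506 Mbps × 7320 s = 11,024 Mb = 1,378 MB.
Capacity: 20 TiB = 175,921,860 Mb; 15958.19 items → 15958 complete.

15958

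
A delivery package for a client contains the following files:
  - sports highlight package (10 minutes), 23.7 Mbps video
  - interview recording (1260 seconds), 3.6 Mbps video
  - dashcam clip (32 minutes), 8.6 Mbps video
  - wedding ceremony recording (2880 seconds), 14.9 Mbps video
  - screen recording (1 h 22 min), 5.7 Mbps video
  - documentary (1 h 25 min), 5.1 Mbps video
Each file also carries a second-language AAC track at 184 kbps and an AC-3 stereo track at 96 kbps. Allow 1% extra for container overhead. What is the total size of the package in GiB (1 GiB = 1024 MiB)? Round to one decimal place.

Audio total: 184 + 96 = 280 kbps = 0.280 Mbps.
sports highlight package: 23.980 Mbps × 600 s × 1.01 = 14531.9 Mb
interview recording: 3.880 Mbps × 1260 s × 1.01 = 4937.7 Mb
dashcam clip: 8.880 Mbps × 1920 s × 1.01 = 17220.1 Mb
wedding ceremony recording: 15.180 Mbps × 2880 s × 1.01 = 44155.6 Mb
screen recording: 5.980 Mbps × 4920 s × 1.01 = 29715.8 Mb
documentary: 5.380 Mbps × 5100 s × 1.01 = 27712.4 Mb
Total: 138273.4 Mb = 17284.2 MB.
= 16.10 GiB.

16.1 GiB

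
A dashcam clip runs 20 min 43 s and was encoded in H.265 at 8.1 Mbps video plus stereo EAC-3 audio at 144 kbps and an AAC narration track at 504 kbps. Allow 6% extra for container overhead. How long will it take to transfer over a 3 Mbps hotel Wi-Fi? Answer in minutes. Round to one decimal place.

20 min 43 s = 1243 s
Audio total: 144 + 504 = 648 kbps = 0.648 Mbps.
Total bitrate: 8.748 Mbps.
File: 8.748 Mbps × 1243 s = 10873.8 Mb.
With 6% container overhead: ×1.06. → 11526.2 Mb.
At 3 Mbps: 11526.2 / 3 = 3842.1 s ≈ 64 minutes.

64.0 minutes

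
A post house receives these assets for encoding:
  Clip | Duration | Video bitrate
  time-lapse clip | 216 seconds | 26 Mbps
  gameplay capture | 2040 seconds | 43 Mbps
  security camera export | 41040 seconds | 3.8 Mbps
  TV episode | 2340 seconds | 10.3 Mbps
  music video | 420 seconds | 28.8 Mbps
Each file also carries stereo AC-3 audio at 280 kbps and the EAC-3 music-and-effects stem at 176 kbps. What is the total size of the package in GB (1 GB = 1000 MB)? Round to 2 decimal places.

Audio total: 280 + 176 = 456 kbps = 0.456 Mbps.
time-lapse clip: 26.456 Mbps × 216 s = 5714.5 Mb
gameplay capture: 43.456 Mbps × 2040 s = 88650.2 Mb
security camera export: 4.256 Mbps × 41040 s = 174666.2 Mb
TV episode: 10.756 Mbps × 2340 s = 25169.0 Mb
music video: 29.256 Mbps × 420 s = 12287.5 Mb
Total: 306487.5 Mb = 38310.9 MB.
= 38.31 GB.

38.31 GB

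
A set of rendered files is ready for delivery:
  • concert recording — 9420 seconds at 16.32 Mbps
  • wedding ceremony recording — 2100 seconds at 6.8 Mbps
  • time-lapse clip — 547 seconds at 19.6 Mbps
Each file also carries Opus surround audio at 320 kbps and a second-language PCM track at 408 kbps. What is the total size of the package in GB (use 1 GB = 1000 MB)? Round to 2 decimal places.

Audio total: 320 + 408 = 728 kbps = 0.728 Mbps.
concert recording: 17.048 Mbps × 9420 s = 160592.2 Mb
wedding ceremony recording: 7.528 Mbps × 2100 s = 15808.8 Mb
time-lapse clip: 20.328 Mbps × 547 s = 11119.4 Mb
Total: 187520.4 Mb = 23440.0 MB.
= 23.44 GB.

23.44 GB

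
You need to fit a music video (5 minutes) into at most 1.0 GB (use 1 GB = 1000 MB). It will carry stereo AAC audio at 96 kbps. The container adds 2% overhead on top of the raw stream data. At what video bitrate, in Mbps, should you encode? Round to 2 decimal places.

Budget: 1.0 GB = 8000.0 Mb.
Stream payload after overhead: 8000.0 / 1.02 = 7843.1 Mb.
5 min = 300 s
Total bitrate budget: 7843.1 Mb / 300 s = 26.144 Mbps.
Audio: 96 kbps = 0.096 Mbps.
Video: 26.144 − 0.096 = 26.048 Mbps.

26.05 Mbps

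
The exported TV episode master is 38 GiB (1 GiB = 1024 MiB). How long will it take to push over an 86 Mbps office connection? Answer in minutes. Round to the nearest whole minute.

File: 38 GiB = 326417.5 Mb.
At 86 Mbps: 326417.5 / 86 = 3795.6 s ≈ 63.3 minutes.

63 minutes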